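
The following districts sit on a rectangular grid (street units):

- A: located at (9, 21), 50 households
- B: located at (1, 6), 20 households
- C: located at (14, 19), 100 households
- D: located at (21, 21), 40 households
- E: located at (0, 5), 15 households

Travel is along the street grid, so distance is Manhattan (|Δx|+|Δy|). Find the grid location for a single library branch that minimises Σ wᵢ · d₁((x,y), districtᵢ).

(14, 19)

Manhattan distance separates: Σwᵢ(|x−xᵢ|+|y−yᵢ|) = Σwᵢ|x−xᵢ| + Σwᵢ|y−yᵢ|, so x and y are optimised independently as 1-D weighted medians.
Total weight W = 225; half = 112.5.
x-coordinate, sorted with cumulative weight:
  x=0 (E, w=15) cum 15
  x=1 (B, w=20) cum 35
  x=9 (A, w=50) cum 85
  x=14 (C, w=100) cum 185  ← median
  x=21 (D, w=40) cum 225
⇒ x* = 14
y-coordinate, sorted with cumulative weight:
  y=5 (E, w=15) cum 15
  y=6 (B, w=20) cum 35
  y=19 (C, w=100) cum 135  ← median
  y=21 (A, w=50) cum 185
  y=21 (D, w=40) cum 225
⇒ y* = 19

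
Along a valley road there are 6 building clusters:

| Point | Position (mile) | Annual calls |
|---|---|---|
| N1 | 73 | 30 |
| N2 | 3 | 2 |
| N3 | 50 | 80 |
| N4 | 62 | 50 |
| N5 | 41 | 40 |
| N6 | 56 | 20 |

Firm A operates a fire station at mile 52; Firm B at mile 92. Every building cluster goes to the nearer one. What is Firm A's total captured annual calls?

192

The indifferent point is the midpoint (52+92)/2 = 72; building clusters left of it (closer to Firm A at 52) go to Firm A, those right go to Firm B.
  N2 at 3 (w=2) → Firm A
  N5 at 41 (w=40) → Firm A
  N3 at 50 (w=80) → Firm A
  N6 at 56 (w=20) → Firm A
  N4 at 62 (w=50) → Firm A
  N1 at 73 (w=30) → Firm B
Firm A captures 192; Firm B captures 30.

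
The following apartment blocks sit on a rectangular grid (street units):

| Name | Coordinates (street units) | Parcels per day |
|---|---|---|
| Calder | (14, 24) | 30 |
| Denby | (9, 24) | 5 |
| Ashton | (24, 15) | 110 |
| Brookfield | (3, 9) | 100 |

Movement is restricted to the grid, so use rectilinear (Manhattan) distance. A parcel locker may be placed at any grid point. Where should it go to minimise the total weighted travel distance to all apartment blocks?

(14, 15)

Manhattan distance separates: Σwᵢ(|x−xᵢ|+|y−yᵢ|) = Σwᵢ|x−xᵢ| + Σwᵢ|y−yᵢ|, so x and y are optimised independently as 1-D weighted medians.
Total weight W = 245; half = 122.5.
x-coordinate, sorted with cumulative weight:
  x=3 (Brookfield, w=100) cum 100
  x=9 (Denby, w=5) cum 105
  x=14 (Calder, w=30) cum 135  ← median
  x=24 (Ashton, w=110) cum 245
⇒ x* = 14
y-coordinate, sorted with cumulative weight:
  y=9 (Brookfield, w=100) cum 100
  y=15 (Ashton, w=110) cum 210  ← median
  y=24 (Calder, w=30) cum 240
  y=24 (Denby, w=5) cum 245
⇒ y* = 15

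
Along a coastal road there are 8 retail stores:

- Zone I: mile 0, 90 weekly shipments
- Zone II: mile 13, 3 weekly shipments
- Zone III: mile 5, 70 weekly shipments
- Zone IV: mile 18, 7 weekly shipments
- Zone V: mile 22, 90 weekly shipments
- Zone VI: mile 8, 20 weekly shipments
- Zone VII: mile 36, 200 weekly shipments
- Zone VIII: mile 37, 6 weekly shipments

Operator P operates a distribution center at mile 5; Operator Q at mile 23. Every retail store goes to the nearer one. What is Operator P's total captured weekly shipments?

The indifferent point is the midpoint (5+23)/2 = 14; retail stores left of it (closer to Operator P at 5) go to Operator P, those right go to Operator Q.
  Zone I at 0 (w=90) → Operator P
  Zone III at 5 (w=70) → Operator P
  Zone VI at 8 (w=20) → Operator P
  Zone II at 13 (w=3) → Operator P
  Zone IV at 18 (w=7) → Operator Q
  Zone V at 22 (w=90) → Operator Q
  Zone VII at 36 (w=200) → Operator Q
  Zone VIII at 37 (w=6) → Operator Q
Operator P captures 183; Operator Q captures 303.

183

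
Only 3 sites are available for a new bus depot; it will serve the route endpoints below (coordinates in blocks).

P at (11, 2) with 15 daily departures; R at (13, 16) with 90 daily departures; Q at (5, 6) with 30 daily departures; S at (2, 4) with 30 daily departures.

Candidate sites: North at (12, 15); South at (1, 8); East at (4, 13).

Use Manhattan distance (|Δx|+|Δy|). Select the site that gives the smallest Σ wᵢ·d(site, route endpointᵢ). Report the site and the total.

Total weighted distance at each candidate:
  North (12, 15): total = 1500
  South (1, 8): total = 2370
  East (4, 13): total = 1920
Minimum is at North with total 1500 blocks.

North, total 1500 blocks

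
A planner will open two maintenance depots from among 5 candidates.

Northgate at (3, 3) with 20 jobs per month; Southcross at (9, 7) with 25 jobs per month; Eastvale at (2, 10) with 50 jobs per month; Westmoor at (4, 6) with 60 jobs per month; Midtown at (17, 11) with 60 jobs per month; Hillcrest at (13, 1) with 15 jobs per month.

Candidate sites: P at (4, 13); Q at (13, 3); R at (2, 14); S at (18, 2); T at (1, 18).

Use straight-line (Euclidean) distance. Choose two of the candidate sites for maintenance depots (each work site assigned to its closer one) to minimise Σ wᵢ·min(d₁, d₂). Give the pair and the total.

{P, Q}, total 1508.4

Evaluate every pair (each demand assigned to the nearer of the two):
  {P, Q}: total = 1508.4
  {Q, R}: total = 1602.9
  {P, S}: total = 1616.3
  {R, S}: total = 1783.0
  {Q, T}: total = 1880.4
  {P, R}: total = 2010.7
  {P, T}: total = 2010.7
  {Q, S}: total = 2129.2
  {S, T}: total = 2323.1
  {R, T}: total = 2336.4
Best pair: {P, Q} with total 1508.4.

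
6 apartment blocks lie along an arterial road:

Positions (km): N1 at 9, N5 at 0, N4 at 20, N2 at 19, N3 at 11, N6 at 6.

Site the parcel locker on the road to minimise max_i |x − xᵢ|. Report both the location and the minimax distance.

location 10, max distance 10

The 1-center on a line is the midpoint of the two extreme points: leftmost at 0, rightmost at 20.
Optimal location = (0 + 20)/2 = 10; maximum distance = (20 − 0)/2 = 10.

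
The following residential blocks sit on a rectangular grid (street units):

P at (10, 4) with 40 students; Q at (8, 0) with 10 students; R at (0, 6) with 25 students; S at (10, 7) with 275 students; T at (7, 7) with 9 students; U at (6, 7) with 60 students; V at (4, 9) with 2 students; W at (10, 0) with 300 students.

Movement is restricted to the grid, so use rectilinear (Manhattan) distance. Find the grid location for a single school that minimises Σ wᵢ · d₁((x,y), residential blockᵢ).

(10, 6)

Manhattan distance separates: Σwᵢ(|x−xᵢ|+|y−yᵢ|) = Σwᵢ|x−xᵢ| + Σwᵢ|y−yᵢ|, so x and y are optimised independently as 1-D weighted medians.
Total weight W = 721; half = 360.5.
x-coordinate, sorted with cumulative weight:
  x=0 (R, w=25) cum 25
  x=4 (V, w=2) cum 27
  x=6 (U, w=60) cum 87
  x=7 (T, w=9) cum 96
  x=8 (Q, w=10) cum 106
  x=10 (P, w=40) cum 146
  x=10 (S, w=275) cum 421  ← median
  x=10 (W, w=300) cum 721
⇒ x* = 10
y-coordinate, sorted with cumulative weight:
  y=0 (Q, w=10) cum 10
  y=0 (W, w=300) cum 310
  y=4 (P, w=40) cum 350
  y=6 (R, w=25) cum 375  ← median
  y=7 (S, w=275) cum 650
  y=7 (T, w=9) cum 659
  y=7 (U, w=60) cum 719
  y=9 (V, w=2) cum 721
⇒ y* = 6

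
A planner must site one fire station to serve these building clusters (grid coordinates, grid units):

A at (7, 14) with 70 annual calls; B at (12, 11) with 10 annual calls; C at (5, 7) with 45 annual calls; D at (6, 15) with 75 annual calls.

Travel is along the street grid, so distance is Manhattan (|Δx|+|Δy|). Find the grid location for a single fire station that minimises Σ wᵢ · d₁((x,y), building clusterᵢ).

(6, 14)

Manhattan distance separates: Σwᵢ(|x−xᵢ|+|y−yᵢ|) = Σwᵢ|x−xᵢ| + Σwᵢ|y−yᵢ|, so x and y are optimised independently as 1-D weighted medians.
Total weight W = 200; half = 100.
x-coordinate, sorted with cumulative weight:
  x=5 (C, w=45) cum 45
  x=6 (D, w=75) cum 120  ← median
  x=7 (A, w=70) cum 190
  x=12 (B, w=10) cum 200
⇒ x* = 6
y-coordinate, sorted with cumulative weight:
  y=7 (C, w=45) cum 45
  y=11 (B, w=10) cum 55
  y=14 (A, w=70) cum 125  ← median
  y=15 (D, w=75) cum 200
⇒ y* = 14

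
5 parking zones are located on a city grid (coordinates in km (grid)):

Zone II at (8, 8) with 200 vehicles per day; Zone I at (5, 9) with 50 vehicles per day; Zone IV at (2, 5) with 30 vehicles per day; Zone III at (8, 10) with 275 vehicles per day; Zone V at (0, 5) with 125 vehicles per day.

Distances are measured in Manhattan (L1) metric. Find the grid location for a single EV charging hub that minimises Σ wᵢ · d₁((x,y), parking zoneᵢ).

Manhattan distance separates: Σwᵢ(|x−xᵢ|+|y−yᵢ|) = Σwᵢ|x−xᵢ| + Σwᵢ|y−yᵢ|, so x and y are optimised independently as 1-D weighted medians.
Total weight W = 680; half = 340.
x-coordinate, sorted with cumulative weight:
  x=0 (Zone V, w=125) cum 125
  x=2 (Zone IV, w=30) cum 155
  x=5 (Zone I, w=50) cum 205
  x=8 (Zone II, w=200) cum 405  ← median
  x=8 (Zone III, w=275) cum 680
⇒ x* = 8
y-coordinate, sorted with cumulative weight:
  y=5 (Zone IV, w=30) cum 30
  y=5 (Zone V, w=125) cum 155
  y=8 (Zone II, w=200) cum 355  ← median
  y=9 (Zone I, w=50) cum 405
  y=10 (Zone III, w=275) cum 680
⇒ y* = 8

(8, 8)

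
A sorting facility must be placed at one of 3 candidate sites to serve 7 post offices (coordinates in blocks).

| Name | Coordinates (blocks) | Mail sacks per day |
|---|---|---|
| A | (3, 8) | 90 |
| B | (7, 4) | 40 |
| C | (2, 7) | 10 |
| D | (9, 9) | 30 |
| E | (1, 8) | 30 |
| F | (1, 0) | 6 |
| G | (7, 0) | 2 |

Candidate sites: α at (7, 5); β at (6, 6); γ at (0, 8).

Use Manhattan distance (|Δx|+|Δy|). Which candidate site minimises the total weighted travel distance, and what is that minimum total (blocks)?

Total weighted distance at each candidate:
  α (7, 5): total = 1266
  β (6, 6): total = 1090
  γ (0, 8): total = 1154
Minimum is at β with total 1090 blocks.

β, total 1090 blocks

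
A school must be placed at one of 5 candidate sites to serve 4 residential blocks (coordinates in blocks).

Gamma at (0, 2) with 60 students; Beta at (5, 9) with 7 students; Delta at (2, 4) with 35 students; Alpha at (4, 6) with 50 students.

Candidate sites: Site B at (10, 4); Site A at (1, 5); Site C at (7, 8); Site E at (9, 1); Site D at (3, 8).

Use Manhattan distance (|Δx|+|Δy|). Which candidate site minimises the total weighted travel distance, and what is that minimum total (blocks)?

Site A, total 566 blocks

Total weighted distance at each candidate:
  Site B (10, 4): total = 1470
  Site A (1, 5): total = 566
  Site C (7, 8): total = 1366
  Site E (9, 1): total = 1534
  Site D (3, 8): total = 886
Minimum is at Site A with total 566 blocks.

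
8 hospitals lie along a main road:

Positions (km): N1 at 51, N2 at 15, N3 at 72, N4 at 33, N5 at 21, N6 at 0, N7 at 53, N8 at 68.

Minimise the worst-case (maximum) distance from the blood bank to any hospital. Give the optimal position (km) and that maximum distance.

location 36, max distance 36

The 1-center on a line is the midpoint of the two extreme points: leftmost at 0, rightmost at 72.
Optimal location = (0 + 72)/2 = 36; maximum distance = (72 − 0)/2 = 36.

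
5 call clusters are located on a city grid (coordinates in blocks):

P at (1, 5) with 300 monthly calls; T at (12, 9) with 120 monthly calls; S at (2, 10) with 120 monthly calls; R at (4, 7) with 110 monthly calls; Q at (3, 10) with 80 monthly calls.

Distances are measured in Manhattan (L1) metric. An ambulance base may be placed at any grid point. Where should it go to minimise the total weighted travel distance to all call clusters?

(2, 7)

Manhattan distance separates: Σwᵢ(|x−xᵢ|+|y−yᵢ|) = Σwᵢ|x−xᵢ| + Σwᵢ|y−yᵢ|, so x and y are optimised independently as 1-D weighted medians.
Total weight W = 730; half = 365.
x-coordinate, sorted with cumulative weight:
  x=1 (P, w=300) cum 300
  x=2 (S, w=120) cum 420  ← median
  x=3 (Q, w=80) cum 500
  x=4 (R, w=110) cum 610
  x=12 (T, w=120) cum 730
⇒ x* = 2
y-coordinate, sorted with cumulative weight:
  y=5 (P, w=300) cum 300
  y=7 (R, w=110) cum 410  ← median
  y=9 (T, w=120) cum 530
  y=10 (S, w=120) cum 650
  y=10 (Q, w=80) cum 730
⇒ y* = 7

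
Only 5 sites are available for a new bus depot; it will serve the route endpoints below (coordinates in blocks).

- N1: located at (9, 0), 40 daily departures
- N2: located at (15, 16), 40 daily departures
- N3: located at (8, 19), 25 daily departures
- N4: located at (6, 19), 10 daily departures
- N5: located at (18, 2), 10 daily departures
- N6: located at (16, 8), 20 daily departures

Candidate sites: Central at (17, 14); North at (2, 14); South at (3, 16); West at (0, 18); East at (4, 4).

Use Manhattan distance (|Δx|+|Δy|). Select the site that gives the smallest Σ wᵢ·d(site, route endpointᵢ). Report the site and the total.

Total weighted distance at each candidate:
  Central (17, 14): total = 1820
  North (2, 14): total = 2485
  South (3, 16): total = 2330
  West (0, 18): total = 2915
  East (4, 4): total = 2405
Minimum is at Central with total 1820 blocks.

Central, total 1820 blocks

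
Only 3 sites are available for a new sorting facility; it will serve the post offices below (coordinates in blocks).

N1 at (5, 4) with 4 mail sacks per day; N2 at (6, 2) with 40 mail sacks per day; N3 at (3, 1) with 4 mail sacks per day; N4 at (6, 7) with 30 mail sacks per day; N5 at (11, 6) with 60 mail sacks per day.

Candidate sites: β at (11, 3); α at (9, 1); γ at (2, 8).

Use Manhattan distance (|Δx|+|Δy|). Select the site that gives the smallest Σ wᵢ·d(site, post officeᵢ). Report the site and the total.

Total weighted distance at each candidate:
  β (11, 3): total = 758
  α (9, 1): total = 902
  γ (2, 8): total = 1270
Minimum is at β with total 758 blocks.

β, total 758 blocks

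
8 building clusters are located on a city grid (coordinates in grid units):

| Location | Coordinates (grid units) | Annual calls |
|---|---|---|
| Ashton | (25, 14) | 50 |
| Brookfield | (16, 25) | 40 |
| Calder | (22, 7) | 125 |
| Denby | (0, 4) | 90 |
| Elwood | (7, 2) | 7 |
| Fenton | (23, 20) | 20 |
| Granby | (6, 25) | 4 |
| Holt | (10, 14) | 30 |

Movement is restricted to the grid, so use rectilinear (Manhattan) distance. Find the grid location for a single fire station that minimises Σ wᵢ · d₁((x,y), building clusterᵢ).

Manhattan distance separates: Σwᵢ(|x−xᵢ|+|y−yᵢ|) = Σwᵢ|x−xᵢ| + Σwᵢ|y−yᵢ|, so x and y are optimised independently as 1-D weighted medians.
Total weight W = 366; half = 183.
x-coordinate, sorted with cumulative weight:
  x=0 (Denby, w=90) cum 90
  x=6 (Granby, w=4) cum 94
  x=7 (Elwood, w=7) cum 101
  x=10 (Holt, w=30) cum 131
  x=16 (Brookfield, w=40) cum 171
  x=22 (Calder, w=125) cum 296  ← median
  x=23 (Fenton, w=20) cum 316
  x=25 (Ashton, w=50) cum 366
⇒ x* = 22
y-coordinate, sorted with cumulative weight:
  y=2 (Elwood, w=7) cum 7
  y=4 (Denby, w=90) cum 97
  y=7 (Calder, w=125) cum 222  ← median
  y=14 (Ashton, w=50) cum 272
  y=14 (Holt, w=30) cum 302
  y=20 (Fenton, w=20) cum 322
  y=25 (Brookfield, w=40) cum 362
  y=25 (Granby, w=4) cum 366
⇒ y* = 7

(22, 7)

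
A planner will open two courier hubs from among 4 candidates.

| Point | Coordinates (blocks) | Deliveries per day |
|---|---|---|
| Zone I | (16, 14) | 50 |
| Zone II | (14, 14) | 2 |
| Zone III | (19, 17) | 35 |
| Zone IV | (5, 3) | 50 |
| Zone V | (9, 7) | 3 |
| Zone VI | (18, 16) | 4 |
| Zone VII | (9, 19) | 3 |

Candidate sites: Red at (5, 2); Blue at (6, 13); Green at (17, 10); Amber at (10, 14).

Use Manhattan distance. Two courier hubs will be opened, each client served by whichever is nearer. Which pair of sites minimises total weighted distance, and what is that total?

Evaluate every pair (each demand assigned to the nearer of the two):
  {Red, Green}: total = 735
  {Red, Amber}: total = 860
  {Blue, Green}: total = 1211
  {Red, Blue}: total = 1327
  {Blue, Amber}: total = 1360
  {Green, Amber}: total = 1443
Best pair: {Red, Green} with total 735.

{Red, Green}, total 735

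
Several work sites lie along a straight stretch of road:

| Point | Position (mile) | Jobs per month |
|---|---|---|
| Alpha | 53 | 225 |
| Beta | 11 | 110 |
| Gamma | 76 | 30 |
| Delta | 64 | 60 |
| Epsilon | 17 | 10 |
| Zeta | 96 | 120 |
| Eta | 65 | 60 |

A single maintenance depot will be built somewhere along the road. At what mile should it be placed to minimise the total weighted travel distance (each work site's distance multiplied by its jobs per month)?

x = 53

For a sum of weighted absolute distances on a line, the optimum is the weighted median (not the mean). Total weight W = 615; half-weight = 307.5.
Sort by position and accumulate weight:
  mile 11 (Beta, w=110) → cum 110
  mile 17 (Epsilon, w=10) → cum 120
  mile 53 (Alpha, w=225) → cum 345  ≥ 307.5 → median here
  mile 64 (Delta, w=60) → cum 405
  mile 65 (Eta, w=60) → cum 465
  mile 76 (Gamma, w=30) → cum 495
  mile 96 (Zeta, w=120) → cum 615
Optimal location: mile 53.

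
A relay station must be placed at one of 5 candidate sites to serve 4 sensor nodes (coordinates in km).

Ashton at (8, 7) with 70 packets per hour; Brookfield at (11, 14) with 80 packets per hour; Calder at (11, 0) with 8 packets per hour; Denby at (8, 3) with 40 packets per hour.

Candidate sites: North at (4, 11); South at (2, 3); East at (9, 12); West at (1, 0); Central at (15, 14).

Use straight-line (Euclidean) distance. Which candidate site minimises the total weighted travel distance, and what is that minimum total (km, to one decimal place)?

East, total 1042.7 km

Total weighted distance at each candidate:
  North (4, 11): total = 1467.3
  South (2, 3): total = 1957.7
  East (9, 12): total = 1042.7
  West (1, 0): total = 2454.0
  Central (15, 14): total = 1651.0
Minimum is at East with total 1042.7 km.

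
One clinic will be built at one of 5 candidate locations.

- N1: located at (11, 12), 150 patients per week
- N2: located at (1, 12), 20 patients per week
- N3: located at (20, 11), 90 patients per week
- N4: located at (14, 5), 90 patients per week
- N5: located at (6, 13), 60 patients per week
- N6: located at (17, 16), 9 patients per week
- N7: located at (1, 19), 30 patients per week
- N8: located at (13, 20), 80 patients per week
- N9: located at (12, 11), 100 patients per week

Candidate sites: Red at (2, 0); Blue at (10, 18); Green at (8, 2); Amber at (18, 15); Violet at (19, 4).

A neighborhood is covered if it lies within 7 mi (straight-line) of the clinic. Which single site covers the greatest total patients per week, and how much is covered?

Coverage radius r = 7 mi; a point is covered iff (Δx)²+(Δy)² ≤ 7² = 49.
  Red (2, 0): covers {none} → 0
  Blue (10, 18): covers {N1, N5, N8} → 290
  Green (8, 2): covers {N4} → 90
  Amber (18, 15): covers {N3, N6} → 99
  Violet (19, 4): covers {N4} → 90
Maximum coverage at Blue: 290 patients per week.

Blue, covering 290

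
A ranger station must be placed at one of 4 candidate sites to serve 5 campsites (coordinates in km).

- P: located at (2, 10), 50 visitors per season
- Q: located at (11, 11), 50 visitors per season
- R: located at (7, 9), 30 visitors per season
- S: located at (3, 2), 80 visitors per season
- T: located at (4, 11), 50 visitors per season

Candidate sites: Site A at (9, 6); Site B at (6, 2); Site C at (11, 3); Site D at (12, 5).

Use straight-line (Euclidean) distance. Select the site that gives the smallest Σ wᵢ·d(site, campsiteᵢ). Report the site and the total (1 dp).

Site A, total 1711.0 km

Total weighted distance at each candidate:
  Site A (9, 6): total = 1711.0
  Site B (6, 2): total = 1875.1
  Site C (11, 3): total = 2362.9
  Site D (12, 5): total = 2314.2
Minimum is at Site A with total 1711.0 km.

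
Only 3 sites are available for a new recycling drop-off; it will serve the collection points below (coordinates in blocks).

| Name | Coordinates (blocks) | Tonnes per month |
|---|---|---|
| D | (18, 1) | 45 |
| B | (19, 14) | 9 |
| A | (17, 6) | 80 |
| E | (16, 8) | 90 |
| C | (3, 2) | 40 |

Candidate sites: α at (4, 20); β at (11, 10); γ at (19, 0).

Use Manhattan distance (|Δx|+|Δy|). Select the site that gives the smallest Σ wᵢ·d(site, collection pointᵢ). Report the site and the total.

Total weighted distance at each candidate:
  α (4, 20): total = 6754
  β (11, 10): total = 2898
  γ (19, 0): total = 2566
Minimum is at γ with total 2566 blocks.

γ, total 2566 blocks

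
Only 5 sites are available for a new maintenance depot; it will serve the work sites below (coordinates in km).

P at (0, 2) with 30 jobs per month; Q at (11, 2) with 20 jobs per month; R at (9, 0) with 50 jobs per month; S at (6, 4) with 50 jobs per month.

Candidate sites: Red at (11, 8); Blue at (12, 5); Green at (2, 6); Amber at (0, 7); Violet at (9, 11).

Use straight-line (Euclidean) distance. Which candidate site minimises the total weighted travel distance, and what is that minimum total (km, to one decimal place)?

Total weighted distance at each candidate:
  Red (11, 8): total = 1228.4
  Blue (12, 5): total = 1030.0
  Green (2, 6): total = 1015.7
  Amber (0, 7): total = 1297.2
  Violet (9, 11): total = 1497.0
Minimum is at Green with total 1015.7 km.

Green, total 1015.7 km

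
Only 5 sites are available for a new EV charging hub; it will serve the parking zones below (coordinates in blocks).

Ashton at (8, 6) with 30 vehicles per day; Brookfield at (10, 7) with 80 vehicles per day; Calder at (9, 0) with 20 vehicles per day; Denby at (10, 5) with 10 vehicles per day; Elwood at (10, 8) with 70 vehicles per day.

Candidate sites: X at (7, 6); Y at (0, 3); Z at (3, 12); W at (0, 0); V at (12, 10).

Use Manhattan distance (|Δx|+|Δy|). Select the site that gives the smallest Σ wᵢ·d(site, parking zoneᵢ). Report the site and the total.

X, total 900 blocks

Total weighted distance at each candidate:
  X (7, 6): total = 900
  Y (0, 3): total = 2860
  Z (3, 12): total = 2560
  W (0, 0): total = 3370
  V (12, 10): total = 1250
Minimum is at X with total 900 blocks.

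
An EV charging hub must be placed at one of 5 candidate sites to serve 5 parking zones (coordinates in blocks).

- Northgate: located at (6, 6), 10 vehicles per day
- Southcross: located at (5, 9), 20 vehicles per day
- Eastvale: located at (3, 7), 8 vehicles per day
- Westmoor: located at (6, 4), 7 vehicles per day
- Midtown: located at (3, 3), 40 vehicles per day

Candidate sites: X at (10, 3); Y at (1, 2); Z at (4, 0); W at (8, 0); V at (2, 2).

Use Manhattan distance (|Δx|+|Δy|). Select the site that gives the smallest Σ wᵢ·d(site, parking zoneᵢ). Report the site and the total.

V, total 450 blocks

Total weighted distance at each candidate:
  X (10, 3): total = 693
  Y (1, 2): total = 535
  Z (4, 0): total = 546
  W (8, 0): total = 778
  V (2, 2): total = 450
Minimum is at V with total 450 blocks.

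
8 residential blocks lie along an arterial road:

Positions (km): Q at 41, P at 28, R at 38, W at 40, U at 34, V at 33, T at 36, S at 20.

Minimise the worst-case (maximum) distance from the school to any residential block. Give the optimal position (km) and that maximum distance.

The 1-center on a line is the midpoint of the two extreme points: leftmost at 20, rightmost at 41.
Optimal location = (20 + 41)/2 = 30.5; maximum distance = (41 − 20)/2 = 10.5.

location 30.5, max distance 10.5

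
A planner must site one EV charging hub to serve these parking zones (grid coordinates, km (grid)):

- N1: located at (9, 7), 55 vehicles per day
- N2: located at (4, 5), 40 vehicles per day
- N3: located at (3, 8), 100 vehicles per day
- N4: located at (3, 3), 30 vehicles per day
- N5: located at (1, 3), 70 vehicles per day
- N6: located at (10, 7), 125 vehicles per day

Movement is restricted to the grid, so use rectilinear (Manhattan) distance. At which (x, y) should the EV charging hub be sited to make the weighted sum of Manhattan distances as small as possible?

(4, 7)

Manhattan distance separates: Σwᵢ(|x−xᵢ|+|y−yᵢ|) = Σwᵢ|x−xᵢ| + Σwᵢ|y−yᵢ|, so x and y are optimised independently as 1-D weighted medians.
Total weight W = 420; half = 210.
x-coordinate, sorted with cumulative weight:
  x=1 (N5, w=70) cum 70
  x=3 (N3, w=100) cum 170
  x=3 (N4, w=30) cum 200
  x=4 (N2, w=40) cum 240  ← median
  x=9 (N1, w=55) cum 295
  x=10 (N6, w=125) cum 420
⇒ x* = 4
y-coordinate, sorted with cumulative weight:
  y=3 (N4, w=30) cum 30
  y=3 (N5, w=70) cum 100
  y=5 (N2, w=40) cum 140
  y=7 (N1, w=55) cum 195
  y=7 (N6, w=125) cum 320  ← median
  y=8 (N3, w=100) cum 420
⇒ y* = 7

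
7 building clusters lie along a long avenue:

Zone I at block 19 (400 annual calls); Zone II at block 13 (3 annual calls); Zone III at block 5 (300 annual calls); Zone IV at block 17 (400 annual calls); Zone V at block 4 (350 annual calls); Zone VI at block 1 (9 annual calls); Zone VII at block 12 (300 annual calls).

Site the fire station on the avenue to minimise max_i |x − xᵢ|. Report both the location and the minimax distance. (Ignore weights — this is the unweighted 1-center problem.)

location 10, max distance 9

The 1-center on a line is the midpoint of the two extreme points: leftmost at 1, rightmost at 19.
Optimal location = (1 + 19)/2 = 10; maximum distance = (19 − 1)/2 = 9.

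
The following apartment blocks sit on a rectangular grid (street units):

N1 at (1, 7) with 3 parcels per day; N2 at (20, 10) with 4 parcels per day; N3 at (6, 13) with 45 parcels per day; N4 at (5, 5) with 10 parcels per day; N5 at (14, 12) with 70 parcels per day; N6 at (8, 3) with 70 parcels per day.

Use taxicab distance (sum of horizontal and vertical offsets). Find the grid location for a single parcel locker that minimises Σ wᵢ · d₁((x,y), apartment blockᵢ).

(8, 12)

Manhattan distance separates: Σwᵢ(|x−xᵢ|+|y−yᵢ|) = Σwᵢ|x−xᵢ| + Σwᵢ|y−yᵢ|, so x and y are optimised independently as 1-D weighted medians.
Total weight W = 202; half = 101.
x-coordinate, sorted with cumulative weight:
  x=1 (N1, w=3) cum 3
  x=5 (N4, w=10) cum 13
  x=6 (N3, w=45) cum 58
  x=8 (N6, w=70) cum 128  ← median
  x=14 (N5, w=70) cum 198
  x=20 (N2, w=4) cum 202
⇒ x* = 8
y-coordinate, sorted with cumulative weight:
  y=3 (N6, w=70) cum 70
  y=5 (N4, w=10) cum 80
  y=7 (N1, w=3) cum 83
  y=10 (N2, w=4) cum 87
  y=12 (N5, w=70) cum 157  ← median
  y=13 (N3, w=45) cum 202
⇒ y* = 12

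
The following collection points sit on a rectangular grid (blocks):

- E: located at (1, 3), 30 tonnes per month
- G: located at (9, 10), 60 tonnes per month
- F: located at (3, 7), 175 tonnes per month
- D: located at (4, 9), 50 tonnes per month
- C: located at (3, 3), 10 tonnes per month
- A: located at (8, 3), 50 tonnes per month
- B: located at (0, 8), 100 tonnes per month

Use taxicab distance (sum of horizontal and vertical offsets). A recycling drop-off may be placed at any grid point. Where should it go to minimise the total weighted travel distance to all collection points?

Manhattan distance separates: Σwᵢ(|x−xᵢ|+|y−yᵢ|) = Σwᵢ|x−xᵢ| + Σwᵢ|y−yᵢ|, so x and y are optimised independently as 1-D weighted medians.
Total weight W = 475; half = 237.5.
x-coordinate, sorted with cumulative weight:
  x=0 (B, w=100) cum 100
  x=1 (E, w=30) cum 130
  x=3 (F, w=175) cum 305  ← median
  x=3 (C, w=10) cum 315
  x=4 (D, w=50) cum 365
  x=8 (A, w=50) cum 415
  x=9 (G, w=60) cum 475
⇒ x* = 3
y-coordinate, sorted with cumulative weight:
  y=3 (E, w=30) cum 30
  y=3 (C, w=10) cum 40
  y=3 (A, w=50) cum 90
  y=7 (F, w=175) cum 265  ← median
  y=8 (B, w=100) cum 365
  y=9 (D, w=50) cum 415
  y=10 (G, w=60) cum 475
⇒ y* = 7

(3, 7)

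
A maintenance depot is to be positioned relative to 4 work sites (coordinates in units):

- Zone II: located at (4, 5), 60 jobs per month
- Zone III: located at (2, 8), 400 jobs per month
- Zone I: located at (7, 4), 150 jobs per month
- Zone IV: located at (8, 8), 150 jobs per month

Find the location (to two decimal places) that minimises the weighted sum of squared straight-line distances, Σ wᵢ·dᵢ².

(4.33, 6.97)

The minimiser of Σwᵢ‖p−pᵢ‖² is the weighted centroid p* = (Σwᵢpᵢ)/(Σwᵢ).
Σwᵢ = 760.
Σwᵢxᵢ = 60·4 + 400·2 + 150·7 + 150·8 = 3290.
Σwᵢyᵢ = 60·5 + 400·8 + 150·4 + 150·8 = 5300.
x* = 3290/760 = 4.33, y* = 5300/760 = 6.97.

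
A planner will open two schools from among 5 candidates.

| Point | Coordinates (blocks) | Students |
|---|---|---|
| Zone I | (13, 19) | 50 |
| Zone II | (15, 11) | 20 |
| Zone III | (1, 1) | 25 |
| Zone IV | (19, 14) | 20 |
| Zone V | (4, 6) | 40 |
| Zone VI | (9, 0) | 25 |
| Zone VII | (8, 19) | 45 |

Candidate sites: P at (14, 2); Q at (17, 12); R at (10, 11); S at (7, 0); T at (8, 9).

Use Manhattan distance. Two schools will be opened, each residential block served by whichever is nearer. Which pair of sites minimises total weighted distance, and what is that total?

{R, S}, total 1925

Evaluate every pair (each demand assigned to the nearer of the two):
  {R, S}: total = 1925
  {Q, S}: total = 1995
  {Q, T}: total = 2045
  {S, T}: total = 2205
  {R, T}: total = 2245
  {P, R}: total = 2305
  {Q, R}: total = 2355
  {P, Q}: total = 2495
  {P, T}: total = 2505
  {P, S}: total = 2925
Best pair: {R, S} with total 1925.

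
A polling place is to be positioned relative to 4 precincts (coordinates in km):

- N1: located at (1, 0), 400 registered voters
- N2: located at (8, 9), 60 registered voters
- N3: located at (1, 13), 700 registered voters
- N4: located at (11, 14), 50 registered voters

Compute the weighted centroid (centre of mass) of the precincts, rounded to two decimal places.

(1.76, 8.55)

The minimiser of Σwᵢ‖p−pᵢ‖² is the weighted centroid p* = (Σwᵢpᵢ)/(Σwᵢ).
Σwᵢ = 1210.
Σwᵢxᵢ = 400·1 + 60·8 + 700·1 + 50·11 = 2130.
Σwᵢyᵢ = 400·0 + 60·9 + 700·13 + 50·14 = 10340.
x* = 2130/1210 = 1.76, y* = 10340/1210 = 8.55.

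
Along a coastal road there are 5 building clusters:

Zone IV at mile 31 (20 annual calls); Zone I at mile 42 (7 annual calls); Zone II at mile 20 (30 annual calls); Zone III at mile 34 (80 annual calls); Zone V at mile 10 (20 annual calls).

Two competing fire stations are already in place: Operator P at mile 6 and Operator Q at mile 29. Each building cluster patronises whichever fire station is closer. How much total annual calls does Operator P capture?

The indifferent point is the midpoint (6+29)/2 = 17.5; building clusters left of it (closer to Operator P at 6) go to Operator P, those right go to Operator Q.
  Zone V at 10 (w=20) → Operator P
  Zone II at 20 (w=30) → Operator Q
  Zone IV at 31 (w=20) → Operator Q
  Zone III at 34 (w=80) → Operator Q
  Zone I at 42 (w=7) → Operator Q
Operator P captures 20; Operator Q captures 137.

20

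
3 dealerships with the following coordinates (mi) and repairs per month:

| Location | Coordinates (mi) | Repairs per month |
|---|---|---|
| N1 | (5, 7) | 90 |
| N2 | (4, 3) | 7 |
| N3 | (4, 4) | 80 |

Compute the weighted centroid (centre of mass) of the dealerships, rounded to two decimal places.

The minimiser of Σwᵢ‖p−pᵢ‖² is the weighted centroid p* = (Σwᵢpᵢ)/(Σwᵢ).
Σwᵢ = 177.
Σwᵢxᵢ = 90·5 + 7·4 + 80·4 = 798.
Σwᵢyᵢ = 90·7 + 7·3 + 80·4 = 971.
x* = 798/177 = 4.51, y* = 971/177 = 5.49.

(4.51, 5.49)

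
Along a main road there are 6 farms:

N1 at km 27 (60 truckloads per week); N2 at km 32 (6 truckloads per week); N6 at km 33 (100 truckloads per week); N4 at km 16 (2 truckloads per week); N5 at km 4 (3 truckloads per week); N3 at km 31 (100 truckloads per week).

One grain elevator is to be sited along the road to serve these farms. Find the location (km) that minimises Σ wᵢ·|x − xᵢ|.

For a sum of weighted absolute distances on a line, the optimum is the weighted median (not the mean). Total weight W = 271; half-weight = 135.5.
Sort by position and accumulate weight:
  km 4 (N5, w=3) → cum 3
  km 16 (N4, w=2) → cum 5
  km 27 (N1, w=60) → cum 65
  km 31 (N3, w=100) → cum 165  ≥ 135.5 → median here
  km 32 (N2, w=6) → cum 171
  km 33 (N6, w=100) → cum 271
Optimal location: km 31.

x = 31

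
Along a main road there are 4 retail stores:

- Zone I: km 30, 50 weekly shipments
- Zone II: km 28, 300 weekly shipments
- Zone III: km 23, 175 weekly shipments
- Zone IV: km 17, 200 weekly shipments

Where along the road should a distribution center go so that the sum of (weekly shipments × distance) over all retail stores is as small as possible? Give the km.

For a sum of weighted absolute distances on a line, the optimum is the weighted median (not the mean). Total weight W = 725; half-weight = 362.5.
Sort by position and accumulate weight:
  km 17 (Zone IV, w=200) → cum 200
  km 23 (Zone III, w=175) → cum 375  ≥ 362.5 → median here
  km 28 (Zone II, w=300) → cum 675
  km 30 (Zone I, w=50) → cum 725
Optimal location: km 23.

x = 23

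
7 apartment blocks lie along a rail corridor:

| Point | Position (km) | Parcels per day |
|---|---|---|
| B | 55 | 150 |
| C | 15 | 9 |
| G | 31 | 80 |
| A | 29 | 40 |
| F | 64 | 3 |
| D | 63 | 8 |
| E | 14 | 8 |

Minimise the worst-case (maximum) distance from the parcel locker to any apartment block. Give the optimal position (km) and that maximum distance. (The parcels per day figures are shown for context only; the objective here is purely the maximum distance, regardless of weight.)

The 1-center on a line is the midpoint of the two extreme points: leftmost at 14, rightmost at 64.
Optimal location = (14 + 64)/2 = 39; maximum distance = (64 − 14)/2 = 25.

location 39, max distance 25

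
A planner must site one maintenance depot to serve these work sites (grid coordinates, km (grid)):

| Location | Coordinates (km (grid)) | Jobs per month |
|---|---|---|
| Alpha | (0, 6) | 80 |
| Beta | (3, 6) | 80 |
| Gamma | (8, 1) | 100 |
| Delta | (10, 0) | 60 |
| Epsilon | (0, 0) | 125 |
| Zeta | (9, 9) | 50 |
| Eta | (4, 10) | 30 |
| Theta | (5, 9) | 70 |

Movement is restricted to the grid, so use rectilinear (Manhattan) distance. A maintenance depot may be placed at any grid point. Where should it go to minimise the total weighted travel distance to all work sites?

Manhattan distance separates: Σwᵢ(|x−xᵢ|+|y−yᵢ|) = Σwᵢ|x−xᵢ| + Σwᵢ|y−yᵢ|, so x and y are optimised independently as 1-D weighted medians.
Total weight W = 595; half = 297.5.
x-coordinate, sorted with cumulative weight:
  x=0 (Alpha, w=80) cum 80
  x=0 (Epsilon, w=125) cum 205
  x=3 (Beta, w=80) cum 285
  x=4 (Eta, w=30) cum 315  ← median
  x=5 (Theta, w=70) cum 385
  x=8 (Gamma, w=100) cum 485
  x=9 (Zeta, w=50) cum 535
  x=10 (Delta, w=60) cum 595
⇒ x* = 4
y-coordinate, sorted with cumulative weight:
  y=0 (Delta, w=60) cum 60
  y=0 (Epsilon, w=125) cum 185
  y=1 (Gamma, w=100) cum 285
  y=6 (Alpha, w=80) cum 365  ← median
  y=6 (Beta, w=80) cum 445
  y=9 (Zeta, w=50) cum 495
  y=9 (Theta, w=70) cum 565
  y=10 (Eta, w=30) cum 595
⇒ y* = 6

(4, 6)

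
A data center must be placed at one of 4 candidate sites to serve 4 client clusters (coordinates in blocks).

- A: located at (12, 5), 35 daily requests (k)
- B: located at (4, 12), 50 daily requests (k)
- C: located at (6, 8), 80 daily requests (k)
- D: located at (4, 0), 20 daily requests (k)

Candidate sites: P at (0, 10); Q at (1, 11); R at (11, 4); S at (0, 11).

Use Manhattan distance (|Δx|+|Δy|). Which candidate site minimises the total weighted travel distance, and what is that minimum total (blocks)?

Q, total 1715 blocks

Total weighted distance at each candidate:
  P (0, 10): total = 1815
  Q (1, 11): total = 1715
  R (11, 4): total = 1760
  S (0, 11): total = 1900
Minimum is at Q with total 1715 blocks.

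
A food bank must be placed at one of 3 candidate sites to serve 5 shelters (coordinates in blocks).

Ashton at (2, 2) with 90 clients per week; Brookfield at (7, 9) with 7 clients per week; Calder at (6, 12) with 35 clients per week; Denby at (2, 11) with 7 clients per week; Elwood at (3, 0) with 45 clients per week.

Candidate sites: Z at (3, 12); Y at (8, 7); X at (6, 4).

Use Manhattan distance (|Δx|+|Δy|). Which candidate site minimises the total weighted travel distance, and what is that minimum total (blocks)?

X, total 1254 blocks

Total weighted distance at each candidate:
  Z (3, 12): total = 1698
  Y (8, 7): total = 1866
  X (6, 4): total = 1254
Minimum is at X with total 1254 blocks.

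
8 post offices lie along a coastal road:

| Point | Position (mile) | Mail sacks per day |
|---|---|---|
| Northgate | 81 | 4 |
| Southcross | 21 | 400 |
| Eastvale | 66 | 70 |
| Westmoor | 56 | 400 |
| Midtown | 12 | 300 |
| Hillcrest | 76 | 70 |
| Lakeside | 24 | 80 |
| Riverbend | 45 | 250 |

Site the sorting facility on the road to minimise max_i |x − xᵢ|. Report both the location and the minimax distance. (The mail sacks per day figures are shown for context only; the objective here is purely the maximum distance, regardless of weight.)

location 46.5, max distance 34.5

The 1-center on a line is the midpoint of the two extreme points: leftmost at 12, rightmost at 81.
Optimal location = (12 + 81)/2 = 46.5; maximum distance = (81 − 12)/2 = 34.5.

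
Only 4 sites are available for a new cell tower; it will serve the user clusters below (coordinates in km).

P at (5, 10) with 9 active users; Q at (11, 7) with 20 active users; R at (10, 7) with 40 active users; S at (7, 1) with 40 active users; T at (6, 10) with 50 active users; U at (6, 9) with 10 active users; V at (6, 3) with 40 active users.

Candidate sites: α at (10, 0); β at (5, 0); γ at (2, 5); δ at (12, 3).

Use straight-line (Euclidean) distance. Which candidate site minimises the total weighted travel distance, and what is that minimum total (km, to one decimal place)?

δ, total 1351.7 km

Total weighted distance at each candidate:
  α (10, 0): total = 1485.5
  β (5, 0): total = 1427.5
  γ (2, 5): total = 1378.5
  δ (12, 3): total = 1351.7
Minimum is at δ with total 1351.7 km.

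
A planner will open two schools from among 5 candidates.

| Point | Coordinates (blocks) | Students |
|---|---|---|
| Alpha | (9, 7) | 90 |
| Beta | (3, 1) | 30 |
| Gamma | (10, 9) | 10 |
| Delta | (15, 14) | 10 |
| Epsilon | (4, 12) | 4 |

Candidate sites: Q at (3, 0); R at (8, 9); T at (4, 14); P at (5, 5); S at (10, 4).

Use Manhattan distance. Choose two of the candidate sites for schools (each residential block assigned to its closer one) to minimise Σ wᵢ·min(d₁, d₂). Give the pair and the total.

{Q, R}, total 468

Evaluate every pair (each demand assigned to the nearer of the two):
  {Q, R}: total = 468
  {R, P}: total = 618
  {Q, S}: total = 642
  {R, S}: total = 738
  {P, S}: total = 772
  {R, T}: total = 798
  {T, S}: total = 828
  {Q, P}: total = 882
  {T, P}: total = 928
  {Q, T}: total = 1338
Best pair: {Q, R} with total 468.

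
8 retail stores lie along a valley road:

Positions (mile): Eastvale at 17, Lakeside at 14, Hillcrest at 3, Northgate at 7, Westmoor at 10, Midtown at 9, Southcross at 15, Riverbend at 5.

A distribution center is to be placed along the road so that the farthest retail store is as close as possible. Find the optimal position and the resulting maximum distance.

location 10, max distance 7

The 1-center on a line is the midpoint of the two extreme points: leftmost at 3, rightmost at 17.
Optimal location = (3 + 17)/2 = 10; maximum distance = (17 − 3)/2 = 7.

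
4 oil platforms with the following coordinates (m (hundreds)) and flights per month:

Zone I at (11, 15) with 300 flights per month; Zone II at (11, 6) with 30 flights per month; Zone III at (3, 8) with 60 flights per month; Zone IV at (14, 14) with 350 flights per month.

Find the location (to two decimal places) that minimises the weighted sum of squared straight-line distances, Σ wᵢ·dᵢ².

(11.77, 13.59)

The minimiser of Σwᵢ‖p−pᵢ‖² is the weighted centroid p* = (Σwᵢpᵢ)/(Σwᵢ).
Σwᵢ = 740.
Σwᵢxᵢ = 300·11 + 30·11 + 60·3 + 350·14 = 8710.
Σwᵢyᵢ = 300·15 + 30·6 + 60·8 + 350·14 = 10060.
x* = 8710/740 = 11.77, y* = 10060/740 = 13.59.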